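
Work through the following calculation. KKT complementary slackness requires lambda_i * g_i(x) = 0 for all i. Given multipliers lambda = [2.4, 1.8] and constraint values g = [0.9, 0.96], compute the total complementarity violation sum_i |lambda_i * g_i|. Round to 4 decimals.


KKT complementary slackness check:
lambda_1 * g_1 = 2.4 * 0.9 = 2.16
lambda_2 * g_2 = 1.8 * 0.96 = 1.728
Total violation = 2.16 + 1.728 = 3.888


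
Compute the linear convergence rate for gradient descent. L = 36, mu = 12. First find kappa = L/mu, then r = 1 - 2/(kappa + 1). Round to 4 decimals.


Step 1: Compute the condition number.
kappa = L/mu = 36/12 = 3.0
Step 2: Compute the convergence rate.
r = 1 - 2/(kappa + 1) = 1 - 2*mu/(L + mu) = (L - mu)/(L + mu) = 24/48 = 0.5


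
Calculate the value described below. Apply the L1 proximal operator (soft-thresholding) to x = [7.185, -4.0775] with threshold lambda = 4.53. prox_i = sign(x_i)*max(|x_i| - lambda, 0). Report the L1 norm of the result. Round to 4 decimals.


Soft-thresholding with lambda = 4.53:
prox(7.185) = sign(7.185)*max(|7.185| - 4.53, 0) = 2.655
prox(-4.0775) = sign(-4.0775)*max(|-4.0775| - 4.53, 0) = 0.0
prox(x) = [2.655, 0.0]
||prox(x)||_1 = 2.655 + 0.0 = 2.655


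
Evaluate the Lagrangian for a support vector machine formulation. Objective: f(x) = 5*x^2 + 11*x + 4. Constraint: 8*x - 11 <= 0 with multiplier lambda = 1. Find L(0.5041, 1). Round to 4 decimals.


Step 1: Evaluate f(x).
f(0.5041) = 5*0.5041^2 + 11*0.5041 + 4 = 10.8157
Step 2: Evaluate g(x).
g(0.5041) = 8*0.5041 - 11 = -6.9672
Step 3: Compute Lagrangian.
L = 10.8157 + 1*-6.9672 = 3.8485


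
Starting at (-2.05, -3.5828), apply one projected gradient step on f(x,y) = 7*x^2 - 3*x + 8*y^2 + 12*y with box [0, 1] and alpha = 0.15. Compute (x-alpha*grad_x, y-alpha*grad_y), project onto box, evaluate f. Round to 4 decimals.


Step 1: Compute gradient at (-2.05, -3.5828).
grad_x = 2*7*-2.05 - 3 = -31.7
grad_y = 2*8*-3.5828 + 12 = -45.3248
Step 2: Gradient step.
x_raw = -2.05 - 0.15*-31.7 = 2.705
y_raw = -3.5828 - 0.15*-45.3248 = 3.2159
Step 3: Project onto [0, 1].
x_proj = clip(2.705) = 1.0
y_proj = clip(3.2159) = 1.0
Step 4: Evaluate f.
f(1.0, 1.0) = 24.0


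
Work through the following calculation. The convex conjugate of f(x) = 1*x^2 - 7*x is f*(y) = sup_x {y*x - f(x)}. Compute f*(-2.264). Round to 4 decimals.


f*(y) = sup_x {y*x - a*x^2 - b*x} = sup_x {(y-b)*x - a*x^2}
FOC: (y - b) - 2a*x = 0 => x* = (y - b)/(2a)
x* = (-2.264 + 7)/(2*1) = 2.368
f*(-2.264) = (y-b)^2/(4a) = (-2.264 + 7)^2/(4*1)
= 22.4297/4 = 5.6074


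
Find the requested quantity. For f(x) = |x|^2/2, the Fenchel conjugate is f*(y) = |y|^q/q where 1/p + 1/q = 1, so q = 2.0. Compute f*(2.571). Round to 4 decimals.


The conjugate exponent q satisfies 1/p + 1/q = 1.
p = 2, so q = 2/(2 - 1) = 2.0
|y|^q = 2.571^2.0 = 6.61
f*(2.571) = 6.61 / 2.0 = 3.305


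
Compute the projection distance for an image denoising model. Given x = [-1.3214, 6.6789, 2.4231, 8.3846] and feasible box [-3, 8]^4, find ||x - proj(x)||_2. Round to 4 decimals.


Project each component onto [-3, 8].
clip(-1.3214) = -1.3214, clip(6.6789) = 6.6789, clip(2.4231) = 2.4231, clip(8.3846) = 8.0
Projection = [-1.3214, 6.6789, 2.4231, 8.0]
Squared diffs: [0.0, 0.0, 0.0, 0.1479]
Distance = sqrt(0.1479) = 0.3846


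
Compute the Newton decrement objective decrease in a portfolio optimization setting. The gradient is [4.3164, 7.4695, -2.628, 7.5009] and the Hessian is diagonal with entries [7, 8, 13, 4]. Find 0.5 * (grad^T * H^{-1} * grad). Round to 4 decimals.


Step 1: H is diagonal, so H^(-1) * g = [0.6166, 0.9337, -0.2022, 1.8752].
Step 2: g^T H^(-1) g = sum_i g_i^2 / H_ii
  = (4.3164)^2/7 + (7.4695)^2/8 + (-2.628)^2/13 + (7.5009)^2/4
  = 2.6616 + 6.9742 + 0.5313 + 14.0659 = 24.2329
Step 3: Objective decrease = 0.5 * g^T H^(-1) g = 12.1165


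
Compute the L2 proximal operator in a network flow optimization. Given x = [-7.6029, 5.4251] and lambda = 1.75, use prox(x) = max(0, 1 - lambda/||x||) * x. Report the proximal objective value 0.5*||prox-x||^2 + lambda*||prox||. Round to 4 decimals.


Step 1: Compute ||x||.
||x|| = 9.34
Step 2: Compute scaling factor.
scale = max(0, 1 - 1.75/9.34) = 0.8126
Step 3: prox(x) = [-6.1784, 4.4086]
||prox(x)|| = 7.59
Step 4: Proximal objective.
0.5*||prox-x||^2 = 1.5313
lambda*||prox|| = 13.2825
Total = 14.8138


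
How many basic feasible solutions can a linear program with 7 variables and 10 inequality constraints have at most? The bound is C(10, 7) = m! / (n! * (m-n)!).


Each vertex corresponds to some choice of n active constraints out of m, so the number of vertices is at most C(m, n) = m! / (n!(m-n)!).
m = 10, n = 7
Numerator: 10 * 9 * 8 * 7 * 6 * 5 * 4
Denominator: 7! = 5040
C(10, 7) = 120


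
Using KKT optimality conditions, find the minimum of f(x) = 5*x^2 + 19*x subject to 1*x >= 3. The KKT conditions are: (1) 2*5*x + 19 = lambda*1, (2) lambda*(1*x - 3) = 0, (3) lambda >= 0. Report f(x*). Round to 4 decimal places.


Step 1: Try lambda = 0 (constraint inactive).
x_unc = -19/(2*5) = -1.9
Check: 1*-1.9 = -1.9 < 3 -- violated!
Step 2: Constraint must be active: 1*x = 3
x* = 3/1 = 3.0
lambda = (2*5*3.0 + 19)/1 = 49.0
Step 3: Compute optimal value.
f(x*) = 5*3.0^2 + 19*3.0 = 102.0


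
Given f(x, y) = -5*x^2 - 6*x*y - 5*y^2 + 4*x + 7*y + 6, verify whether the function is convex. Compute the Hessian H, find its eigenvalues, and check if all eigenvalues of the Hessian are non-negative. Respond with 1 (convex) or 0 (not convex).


The Hessian of f(x,y) = -5*x^2 - 6*x*y - 5*y^2 + 4*x + 7*y + 6 is:
H = [[-10, -6], [-6, -10]]
Trace = -10 - 10 = -20
Determinant = -10*-10 - (-6)^2 = 64
Discriminant = (-20)^2 - 4*64 = 144.0
Eigenvalues: lambda_1 = -16.0, lambda_2 = -4.0
The function is not convex.

0


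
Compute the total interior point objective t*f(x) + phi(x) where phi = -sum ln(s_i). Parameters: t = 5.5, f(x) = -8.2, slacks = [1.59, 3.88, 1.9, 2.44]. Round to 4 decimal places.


Step 1: Compute log-barrier.
ln values: [0.4637, 1.3558, 0.6419, 0.892]
phi = -(0.4637 + 1.3558 + 0.6419 + 0.892) = -3.3534
Step 2: Compute augmented objective.
t*f(x) = 5.5*-8.2 = -45.1
Total = -45.1 - 3.3534 = -48.4534


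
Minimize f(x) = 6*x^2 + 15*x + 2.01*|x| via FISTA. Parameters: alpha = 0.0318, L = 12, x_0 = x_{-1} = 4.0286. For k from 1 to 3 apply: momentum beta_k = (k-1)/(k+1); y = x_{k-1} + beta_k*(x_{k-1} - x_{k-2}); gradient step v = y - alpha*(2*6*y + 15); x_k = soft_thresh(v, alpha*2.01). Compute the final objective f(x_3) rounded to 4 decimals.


FISTA on f(x) = 6*x^2 + 15*x + 2.01*|x|
L = 12, alpha = 0.0318
Iteration 1: beta = 0.0, y = 4.0286 + 0.0*(4.0286 - 4.0286) = 4.0286
  grad(y) = 63.3432, v = y - alpha*grad = 2.0143
  prox(v) = soft_thresh(2.0143, 0.0639) = 1.9504
Iteration 2: beta = 0.3333, y = 1.9504 + 0.3333*(1.9504 - 4.0286) = 1.2576
  grad(y) = 30.0915, v = y - alpha*grad = 0.3007
  prox(v) = soft_thresh(0.3007, 0.0639) = 0.2368
Iteration 3: beta = 0.5, y = 0.2368 + 0.5*(0.2368 - 1.9504) = -0.62
  grad(y) = 7.5601, v = y - alpha*grad = -0.8604
  prox(v) = soft_thresh(-0.8604, 0.0639) = -0.7965
f(x_3) = 6*(-0.7965)^2 + 15*(-0.7965) + 2.01*|-0.7965| = -6.54


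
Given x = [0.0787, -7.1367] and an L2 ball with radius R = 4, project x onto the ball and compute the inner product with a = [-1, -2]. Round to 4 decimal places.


Step 1: Compute ||x|| (intermediates to 6 decimals).
||x|| = sqrt(0.0787^2 + (-7.1367)^2) = 7.137134
Step 2: Project.
Since ||x|| > R, scale = R/||x|| = 4/7.137134 = 0.560449, proj(x) = scale * x
proj(x) = [0.044107, -3.999756]
Step 3: Dot product.
a^T * proj(x) = -1*0.044107 - 2*(-3.999756) = 7.9554


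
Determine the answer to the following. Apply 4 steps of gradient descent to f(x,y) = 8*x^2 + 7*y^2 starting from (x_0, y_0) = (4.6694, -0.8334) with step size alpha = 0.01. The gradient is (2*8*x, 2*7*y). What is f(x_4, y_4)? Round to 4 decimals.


Gradient descent on f(x,y) = 8*x^2 + 7*y^2.
Starting point: (4.6694, -0.8334), alpha = 0.01
Step 1: grad_x = 2*8*4.6694 = 74.7104, grad_y = 2*7*-0.8334 = -11.6676
  x_1 = 4.6694 - 0.01*74.7104 = 3.9223
  y_1 = -0.8334 - 0.01*-11.6676 = -0.7167
Step 2: grad_x = 2*8*3.9223 = 62.7567, grad_y = 2*7*-0.7167 = -10.0341
  x_2 = 3.9223 - 0.01*62.7567 = 3.2947
  y_2 = -0.7167 - 0.01*-10.0341 = -0.6164
Step 3: grad_x = 2*8*3.2947 = 52.7157, grad_y = 2*7*-0.6164 = -8.6294
  x_3 = 3.2947 - 0.01*52.7157 = 2.7676
  y_3 = -0.6164 - 0.01*-8.6294 = -0.5301
Step 4: grad_x = 2*8*2.7676 = 44.2812, grad_y = 2*7*-0.5301 = -7.4212
  x_4 = 2.7676 - 0.01*44.2812 = 2.3248
  y_4 = -0.5301 - 0.01*-7.4212 = -0.4559
f(2.3248, -0.4559) = 8*2.3248^2 + 7*(-0.4559)^2 = 44.6909


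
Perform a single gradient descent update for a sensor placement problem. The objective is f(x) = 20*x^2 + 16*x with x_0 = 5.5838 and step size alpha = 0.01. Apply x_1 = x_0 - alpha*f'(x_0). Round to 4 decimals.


We compute the gradient at x_0 and apply the update.
f'(x) = 40*x + 16
f'(5.5838) = 40*5.5838 + 16 = 239.352
x_1 = 5.5838 - 0.01*239.352 = 3.1903


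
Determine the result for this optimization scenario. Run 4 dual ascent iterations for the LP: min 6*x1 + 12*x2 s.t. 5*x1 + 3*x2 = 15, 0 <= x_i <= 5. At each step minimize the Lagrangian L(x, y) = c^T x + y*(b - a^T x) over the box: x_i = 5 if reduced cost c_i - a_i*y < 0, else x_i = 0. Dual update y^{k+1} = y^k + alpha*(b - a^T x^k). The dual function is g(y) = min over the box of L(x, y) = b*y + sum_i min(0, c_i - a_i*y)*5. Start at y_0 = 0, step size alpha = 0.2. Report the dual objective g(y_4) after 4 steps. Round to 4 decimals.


Dual ascent for LP: min 6*x1 + 12*x2, 5*x1 + 3*x2 = 15, 0 <= x_i <= 5
Step 1: y^k = 0.0, reduced costs: (6.0, 12.0)
  x^k = (0.0, 0.0), subgradient = b - a^T x = 15.0
  y^{k+1} = 0.0 + 0.2*15.0 = 3.0
Step 2: y^k = 3.0, reduced costs: (-9.0, 3.0)
  x^k = (5.0, 0.0), subgradient = b - a^T x = -10.0
  y^{k+1} = 3.0 + 0.2*-10.0 = 1.0
Step 3: y^k = 1.0, reduced costs: (1.0, 9.0)
  x^k = (0.0, 0.0), subgradient = b - a^T x = 15.0
  y^{k+1} = 1.0 + 0.2*15.0 = 4.0
Step 4: y^k = 4.0, reduced costs: (-14.0, 0.0)
  x^k = (5.0, 0.0), subgradient = b - a^T x = -10.0
  y^{k+1} = 4.0 + 0.2*-10.0 = 2.0
Dual objective at y_4 = 2.0: reduced costs (-4.0, 6.0), box minimizer x = (5.0, 0.0)
g(y_4) = b*y + (c1 - a1*y)*x1 + (c2 - a2*y)*x2 = 15*2.0 + (-4.0)*5.0 + 6.0*0.0 = 30.0 - 20.0 + 0.0 = 10.0


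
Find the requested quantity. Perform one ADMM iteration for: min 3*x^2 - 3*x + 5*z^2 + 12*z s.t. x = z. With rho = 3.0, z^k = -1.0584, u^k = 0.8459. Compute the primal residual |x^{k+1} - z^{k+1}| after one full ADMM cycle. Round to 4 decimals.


ADMM iteration with rho = 3.0, z^k = -1.0584, u^k = 0.8459
Step 1: x-update.
Minimize 3*x^2 - 3*x + (3.0/2)*(x + 1.0584 + 0.8459)^2
FOC: (2*3 + 3.0)*x = 3 + 3.0*(-1.0584 - 0.8459)
x^{k+1} = -0.3014
Step 2: z-update.
Minimize 5*z^2 + 12*z + (3.0/2)*(-0.3014 - z + 0.8459)^2
FOC: (2*5 + 3.0)*z = -12 + 3.0*(-0.3014 + 0.8459)
z^{k+1} = -0.7974
Step 3: u-update.
u^{k+1} = 0.8459 - 0.3014 + 0.7974 = 1.3419
Step 4: Primal residual = |-0.3014 + 0.7974| = 0.496


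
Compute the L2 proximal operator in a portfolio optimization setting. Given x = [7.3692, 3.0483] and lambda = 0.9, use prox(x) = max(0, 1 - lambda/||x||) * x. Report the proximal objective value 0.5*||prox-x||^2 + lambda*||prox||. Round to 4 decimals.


Step 1: Compute ||x||.
||x|| = 7.9748
Step 2: Compute scaling factor.
scale = max(0, 1 - 0.9/7.9748) = 0.8871
Step 3: prox(x) = [6.5375, 2.7043]
||prox(x)|| = 7.0748
Step 4: Proximal objective.
0.5*||prox-x||^2 = 0.405
lambda*||prox|| = 6.3673
Total = 6.7723


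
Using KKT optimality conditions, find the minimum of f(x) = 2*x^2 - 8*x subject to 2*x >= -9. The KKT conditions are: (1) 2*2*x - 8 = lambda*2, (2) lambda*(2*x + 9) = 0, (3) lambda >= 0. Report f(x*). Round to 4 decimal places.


Step 1: Try lambda = 0 (constraint inactive).
Stationarity: 2*2*x - 8 = 0
x* = 8/(2*2) = 2.0
Check constraint: 2*2.0 = 4.0 >= -9 -- satisfied.
Step 2: Compute optimal value.
f(x*) = 2*2.0^2 - 8*2.0 = -8.0


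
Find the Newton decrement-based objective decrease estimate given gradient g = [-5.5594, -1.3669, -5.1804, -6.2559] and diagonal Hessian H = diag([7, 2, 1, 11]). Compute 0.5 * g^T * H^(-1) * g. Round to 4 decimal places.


Step 1: H is diagonal, so H^(-1) * g = [-0.7942, -0.6835, -5.1804, -0.5687].
Step 2: g^T H^(-1) g = sum_i g_i^2 / H_ii
  = (-5.5594)^2/7 + (-1.3669)^2/2 + (-5.1804)^2/1 + (-6.2559)^2/11
  = 4.4153 + 0.9342 + 26.8365 + 3.5578 = 35.7439
Step 3: Objective decrease = 0.5 * g^T H^(-1) g = 17.8719


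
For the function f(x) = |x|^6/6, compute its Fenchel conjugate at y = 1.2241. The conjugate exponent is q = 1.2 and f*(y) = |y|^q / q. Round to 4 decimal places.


The conjugate exponent q satisfies 1/p + 1/q = 1.
p = 6, so q = 6/(6 - 1) = 1.2
|y|^q = 1.2241^1.2 = 1.2746
f*(1.2241) = 1.2746 / 1.2 = 1.0622


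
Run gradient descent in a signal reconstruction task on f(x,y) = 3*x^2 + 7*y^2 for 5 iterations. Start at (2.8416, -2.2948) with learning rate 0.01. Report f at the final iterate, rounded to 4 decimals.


Gradient descent on f(x,y) = 3*x^2 + 7*y^2.
Starting point: (2.8416, -2.2948), alpha = 0.01
Step 1: grad_x = 2*3*2.8416 = 17.0496, grad_y = 2*7*-2.2948 = -32.1272
  x_1 = 2.8416 - 0.01*17.0496 = 2.6711
  y_1 = -2.2948 - 0.01*-32.1272 = -1.9735
Step 2: grad_x = 2*3*2.6711 = 16.0266, grad_y = 2*7*-1.9735 = -27.6294
  x_2 = 2.6711 - 0.01*16.0266 = 2.5108
  y_2 = -1.9735 - 0.01*-27.6294 = -1.6972
Step 3: grad_x = 2*3*2.5108 = 15.065, grad_y = 2*7*-1.6972 = -23.7613
  x_3 = 2.5108 - 0.01*15.065 = 2.3602
  y_3 = -1.6972 - 0.01*-23.7613 = -1.4596
Step 4: grad_x = 2*3*2.3602 = 14.1611, grad_y = 2*7*-1.4596 = -20.4347
  x_4 = 2.3602 - 0.01*14.1611 = 2.2186
  y_4 = -1.4596 - 0.01*-20.4347 = -1.2553
Step 5: grad_x = 2*3*2.2186 = 13.3115, grad_y = 2*7*-1.2553 = -17.5738
  x_5 = 2.2186 - 0.01*13.3115 = 2.0855
  y_5 = -1.2553 - 0.01*-17.5738 = -1.0795
f(2.0855, -1.0795) = 3*2.0855^2 + 7*(-1.0795)^2 = 21.2052


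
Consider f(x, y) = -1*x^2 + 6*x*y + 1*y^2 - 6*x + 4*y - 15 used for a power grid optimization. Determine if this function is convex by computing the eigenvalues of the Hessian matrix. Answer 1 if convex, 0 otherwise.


The Hessian of f(x,y) = -1*x^2 + 6*x*y + 1*y^2 - 6*x + 4*y - 15 is:
H = [[-2, 6], [6, 2]]
Trace = -2 + 2 = 0
Determinant = -2*2 - (6)^2 = -40
Discriminant = (0)^2 - 4*-40 = 160.0
Eigenvalues: lambda_1 = -6.3246, lambda_2 = 6.3246
The function is not convex.

0


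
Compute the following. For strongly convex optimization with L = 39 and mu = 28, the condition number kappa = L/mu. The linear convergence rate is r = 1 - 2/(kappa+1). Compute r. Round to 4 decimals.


Step 1: Compute the condition number.
kappa = L/mu = 39/28 = 1.3929
Step 2: Compute the convergence rate.
r = 1 - 2/(kappa + 1) = 1 - 2*mu/(L + mu) = (L - mu)/(L + mu) = 11/67 = 0.1642


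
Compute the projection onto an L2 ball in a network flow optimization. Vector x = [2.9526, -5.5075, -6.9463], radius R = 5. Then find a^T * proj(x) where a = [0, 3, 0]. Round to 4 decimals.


Step 1: Compute ||x|| (intermediates to 6 decimals).
||x|| = sqrt(2.9526^2 + (-5.5075)^2 + (-6.9463)^2) = 9.343526
Step 2: Project.
Since ||x|| > R, scale = R/||x|| = 5/9.343526 = 0.53513, proj(x) = scale * x
proj(x) = [1.580025, -2.947228, -3.717174]
Step 3: Dot product.
a^T * proj(x) = 0*1.580025 + 3*(-2.947228) + 0*(-3.717174) = -8.8417


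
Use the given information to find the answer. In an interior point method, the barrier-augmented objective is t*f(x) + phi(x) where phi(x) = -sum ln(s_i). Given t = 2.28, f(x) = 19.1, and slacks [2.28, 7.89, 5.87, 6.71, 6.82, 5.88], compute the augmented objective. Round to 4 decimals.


Step 1: Compute log-barrier.
ln values: [0.8242, 2.0656, 1.7699, 1.9036, 1.9199, 1.7716]
phi = -(0.8242 + 2.0656 + 1.7699 + 1.9036 + 1.9199 + 1.7716) = -10.2546
Step 2: Compute augmented objective.
t*f(x) = 2.28*19.1 = 43.548
Total = 43.548 - 10.2546 = 33.2934


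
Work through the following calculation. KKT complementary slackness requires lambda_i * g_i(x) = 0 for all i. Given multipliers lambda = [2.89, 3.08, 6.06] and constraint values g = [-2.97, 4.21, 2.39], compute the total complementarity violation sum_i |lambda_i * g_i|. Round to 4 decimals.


KKT complementary slackness check:
lambda_1 * g_1 = 2.89 * -2.97 = -8.5833
lambda_2 * g_2 = 3.08 * 4.21 = 12.9668
lambda_3 * g_3 = 6.06 * 2.39 = 14.4834
Total violation = 8.5833 + 12.9668 + 14.4834 = 36.0335


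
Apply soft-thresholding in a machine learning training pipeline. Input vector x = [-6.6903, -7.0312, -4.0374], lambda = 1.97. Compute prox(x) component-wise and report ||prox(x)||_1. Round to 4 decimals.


Soft-thresholding with lambda = 1.97:
prox(-6.6903) = sign(-6.6903)*max(|-6.6903| - 1.97, 0) = -4.7203
prox(-7.0312) = sign(-7.0312)*max(|-7.0312| - 1.97, 0) = -5.0612
prox(-4.0374) = sign(-4.0374)*max(|-4.0374| - 1.97, 0) = -2.0674
prox(x) = [-4.7203, -5.0612, -2.0674]
||prox(x)||_1 = 4.7203 + 5.0612 + 2.0674 = 11.8489


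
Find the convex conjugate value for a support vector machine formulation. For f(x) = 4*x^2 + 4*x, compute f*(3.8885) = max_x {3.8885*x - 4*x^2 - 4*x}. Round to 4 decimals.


f*(y) = sup_x {y*x - a*x^2 - b*x} = sup_x {(y-b)*x - a*x^2}
FOC: (y - b) - 2a*x = 0 => x* = (y - b)/(2a)
x* = (3.8885 - 4)/(2*4) = -0.0139
f*(3.8885) = (y-b)^2/(4a) = (3.8885 - 4)^2/(4*4)
= 0.0124/16 = 0.0008


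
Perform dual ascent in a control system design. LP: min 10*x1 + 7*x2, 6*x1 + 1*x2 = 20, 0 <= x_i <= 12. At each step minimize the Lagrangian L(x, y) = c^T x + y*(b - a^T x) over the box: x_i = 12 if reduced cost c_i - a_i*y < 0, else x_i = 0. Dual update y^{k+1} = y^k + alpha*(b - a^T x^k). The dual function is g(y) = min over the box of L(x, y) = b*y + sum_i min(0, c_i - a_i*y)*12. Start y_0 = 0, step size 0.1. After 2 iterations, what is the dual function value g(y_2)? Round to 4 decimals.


Dual ascent for LP: min 10*x1 + 7*x2, 6*x1 + 1*x2 = 20, 0 <= x_i <= 12
Step 1: y^k = 0.0, reduced costs: (10.0, 7.0)
  x^k = (0.0, 0.0), subgradient = b - a^T x = 20.0
  y^{k+1} = 0.0 + 0.1*20.0 = 2.0
Step 2: y^k = 2.0, reduced costs: (-2.0, 5.0)
  x^k = (12.0, 0.0), subgradient = b - a^T x = -52.0
  y^{k+1} = 2.0 + 0.1*-52.0 = -3.2
Dual objective at y_2 = -3.2: reduced costs (29.2, 10.2), box minimizer x = (0.0, 0.0)
g(y_2) = b*y + (c1 - a1*y)*x1 + (c2 - a2*y)*x2 = 20*(-3.2) + 29.2*0.0 + 10.2*0.0 = -64.0 + 0.0 + 0.0 = -64.0


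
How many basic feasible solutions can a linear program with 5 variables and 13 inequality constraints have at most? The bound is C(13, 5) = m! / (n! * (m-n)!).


Each vertex corresponds to some choice of n active constraints out of m, so the number of vertices is at most C(m, n) = m! / (n!(m-n)!).
m = 13, n = 5
Numerator: 13 * 12 * 11 * 10 * 9
Denominator: 5! = 120
C(13, 5) = 1287


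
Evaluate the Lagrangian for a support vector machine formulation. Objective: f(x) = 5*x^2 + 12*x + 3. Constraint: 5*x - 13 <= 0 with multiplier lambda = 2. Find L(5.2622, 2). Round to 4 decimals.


Step 1: Evaluate f(x).
f(5.2622) = 5*5.2622^2 + 12*5.2622 + 3 = 204.6001
Step 2: Evaluate g(x).
g(5.2622) = 5*5.2622 - 13 = 13.311
Step 3: Compute Lagrangian.
L = 204.6001 + 2*13.311 = 231.2221


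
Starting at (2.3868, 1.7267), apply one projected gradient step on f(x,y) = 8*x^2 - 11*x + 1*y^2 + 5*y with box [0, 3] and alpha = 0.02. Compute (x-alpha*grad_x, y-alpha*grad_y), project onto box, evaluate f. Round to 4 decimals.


Step 1: Compute gradient at (2.3868, 1.7267).
grad_x = 2*8*2.3868 - 11 = 27.1888
grad_y = 2*1*1.7267 + 5 = 8.4534
Step 2: Gradient step.
x_raw = 2.3868 - 0.02*27.1888 = 1.843
y_raw = 1.7267 - 0.02*8.4534 = 1.5576
Step 3: Project onto [0, 3].
x_proj = clip(1.843) = 1.843
y_proj = clip(1.5576) = 1.5576
Step 4: Evaluate f.
f(1.843, 1.5576) = 17.115


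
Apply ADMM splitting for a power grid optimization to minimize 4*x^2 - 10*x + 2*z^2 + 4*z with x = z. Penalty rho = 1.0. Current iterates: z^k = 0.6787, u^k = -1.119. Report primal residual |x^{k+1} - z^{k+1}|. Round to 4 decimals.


ADMM iteration with rho = 1.0, z^k = 0.6787, u^k = -1.119
Step 1: x-update.
Minimize 4*x^2 - 10*x + (1.0/2)*(x - 0.6787 - 1.119)^2
FOC: (2*4 + 1.0)*x = 10 + 1.0*(0.6787 + 1.119)
x^{k+1} = 1.3109
Step 2: z-update.
Minimize 2*z^2 + 4*z + (1.0/2)*(1.3109 - z - 1.119)^2
FOC: (2*2 + 1.0)*z = -4 + 1.0*(1.3109 - 1.119)
z^{k+1} = -0.7616
Step 3: u-update.
u^{k+1} = -1.119 + 1.3109 + 0.7616 = 0.9535
Step 4: Primal residual = |1.3109 + 0.7616| = 2.0725


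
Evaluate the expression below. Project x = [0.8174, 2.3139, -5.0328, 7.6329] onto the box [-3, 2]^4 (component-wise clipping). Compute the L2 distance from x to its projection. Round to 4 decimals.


Project each component onto [-3, 2].
clip(0.8174) = 0.8174, clip(2.3139) = 2.0, clip(-5.0328) = -3.0, clip(7.6329) = 2.0
Projection = [0.8174, 2.0, -3.0, 2.0]
Squared diffs: [0.0, 0.0985, 4.1323, 31.7296]
Distance = sqrt(35.9604) = 5.9967


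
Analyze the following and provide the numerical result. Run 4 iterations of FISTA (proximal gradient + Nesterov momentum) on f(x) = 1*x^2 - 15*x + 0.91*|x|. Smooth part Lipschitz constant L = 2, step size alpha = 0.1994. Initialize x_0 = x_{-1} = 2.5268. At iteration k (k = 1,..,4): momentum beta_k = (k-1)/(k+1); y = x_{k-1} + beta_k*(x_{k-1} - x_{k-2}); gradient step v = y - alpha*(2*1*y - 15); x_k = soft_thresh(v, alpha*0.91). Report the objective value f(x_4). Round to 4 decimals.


FISTA on f(x) = 1*x^2 - 15*x + 0.91*|x|
L = 2, alpha = 0.1994
Iteration 1: beta = 0.0, y = 2.5268 + 0.0*(2.5268 - 2.5268) = 2.5268
  grad(y) = -9.9464, v = y - alpha*grad = 4.5101
  prox(v) = soft_thresh(4.5101, 0.1815) = 4.3287
Iteration 2: beta = 0.3333, y = 4.3287 + 0.3333*(4.3287 - 2.5268) = 4.9293
  grad(y) = -5.1414, v = y - alpha*grad = 5.9545
  prox(v) = soft_thresh(5.9545, 0.1815) = 5.773
Iteration 3: beta = 0.5, y = 5.773 + 0.5*(5.773 - 4.3287) = 6.4952
  grad(y) = -2.0096, v = y - alpha*grad = 6.8959
  prox(v) = soft_thresh(6.8959, 0.1815) = 6.7145
Iteration 4: beta = 0.6, y = 6.7145 + 0.6*(6.7145 - 5.773) = 7.2793
  grad(y) = -0.4413, v = y - alpha*grad = 7.3673
  prox(v) = soft_thresh(7.3673, 0.1815) = 7.1859
f(x_4) = 1*7.1859^2 - 15*7.1859 + 0.91*|7.1859| = -49.6122


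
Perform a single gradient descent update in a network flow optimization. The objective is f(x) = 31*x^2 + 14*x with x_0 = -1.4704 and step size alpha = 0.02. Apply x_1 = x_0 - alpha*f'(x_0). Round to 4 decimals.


We compute the gradient at x_0 and apply the update.
f'(x) = 62*x + 14
f'(-1.4704) = 62*-1.4704 + 14 = -77.1648
x_1 = -1.4704 - 0.02*-77.1648 = 0.0729


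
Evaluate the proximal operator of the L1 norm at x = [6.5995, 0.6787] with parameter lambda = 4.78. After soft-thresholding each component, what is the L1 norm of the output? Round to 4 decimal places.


Soft-thresholding with lambda = 4.78:
prox(6.5995) = sign(6.5995)*max(|6.5995| - 4.78, 0) = 1.8195
prox(0.6787) = sign(0.6787)*max(|0.6787| - 4.78, 0) = 0.0
prox(x) = [1.8195, 0.0]
||prox(x)||_1 = 1.8195 + 0.0 = 1.8195


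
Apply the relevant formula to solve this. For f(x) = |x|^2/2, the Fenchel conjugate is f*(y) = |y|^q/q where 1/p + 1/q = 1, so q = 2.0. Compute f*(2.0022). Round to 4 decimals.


The conjugate exponent q satisfies 1/p + 1/q = 1.
p = 2, so q = 2/(2 - 1) = 2.0
|y|^q = 2.0022^2.0 = 4.0088
f*(2.0022) = 4.0088 / 2.0 = 2.0044


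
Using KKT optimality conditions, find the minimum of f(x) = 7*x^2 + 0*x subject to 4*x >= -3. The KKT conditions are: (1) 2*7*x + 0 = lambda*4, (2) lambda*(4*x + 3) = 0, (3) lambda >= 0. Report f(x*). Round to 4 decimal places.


Step 1: Try lambda = 0 (constraint inactive).
Stationarity: 2*7*x + 0 = 0
x* = 0/(2*7) = 0.0
Check constraint: 4*0.0 = 0.0 >= -3 -- satisfied.
Step 2: Compute optimal value.
f(x*) = 7*0.0^2 + 0*0.0 = 0.0


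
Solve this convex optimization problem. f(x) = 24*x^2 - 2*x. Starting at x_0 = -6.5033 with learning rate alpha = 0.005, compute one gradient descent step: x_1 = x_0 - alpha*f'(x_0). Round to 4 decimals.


We compute the gradient at x_0 and apply the update.
f'(x) = 48*x - 2
f'(-6.5033) = 48*-6.5033 - 2 = -314.1584
x_1 = -6.5033 - 0.005*-314.1584 = -4.9325


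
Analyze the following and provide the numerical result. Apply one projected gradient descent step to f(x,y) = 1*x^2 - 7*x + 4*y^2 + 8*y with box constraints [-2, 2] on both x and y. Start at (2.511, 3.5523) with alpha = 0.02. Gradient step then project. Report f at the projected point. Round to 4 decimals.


Step 1: Compute gradient at (2.511, 3.5523).
grad_x = 2*1*2.511 - 7 = -1.978
grad_y = 2*4*3.5523 + 8 = 36.4184
Step 2: Gradient step.
x_raw = 2.511 - 0.02*-1.978 = 2.5506
y_raw = 3.5523 - 0.02*36.4184 = 2.8239
Step 3: Project onto [-2, 2].
x_proj = clip(2.5506) = 2.0
y_proj = clip(2.8239) = 2.0
Step 4: Evaluate f.
f(2.0, 2.0) = 22.0


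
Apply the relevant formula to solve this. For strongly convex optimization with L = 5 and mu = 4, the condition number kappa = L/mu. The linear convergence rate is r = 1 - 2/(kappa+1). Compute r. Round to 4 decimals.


Step 1: Compute the condition number.
kappa = L/mu = 5/4 = 1.25
Step 2: Compute the convergence rate.
r = 1 - 2/(kappa + 1) = 1 - 2*mu/(L + mu) = (L - mu)/(L + mu) = 1/9 = 0.1111


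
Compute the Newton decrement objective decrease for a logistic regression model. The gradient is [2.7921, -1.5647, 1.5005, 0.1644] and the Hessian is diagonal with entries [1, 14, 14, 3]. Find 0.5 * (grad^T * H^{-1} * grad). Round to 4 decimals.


Step 1: H is diagonal, so H^(-1) * g = [2.7921, -0.1118, 0.1072, 0.0548].
Step 2: g^T H^(-1) g = sum_i g_i^2 / H_ii
  = (2.7921)^2/1 + (-1.5647)^2/14 + (1.5005)^2/14 + (0.1644)^2/3
  = 7.7958 + 0.1749 + 0.1608 + 0.009 = 8.1405
Step 3: Objective decrease = 0.5 * g^T H^(-1) g = 4.0703


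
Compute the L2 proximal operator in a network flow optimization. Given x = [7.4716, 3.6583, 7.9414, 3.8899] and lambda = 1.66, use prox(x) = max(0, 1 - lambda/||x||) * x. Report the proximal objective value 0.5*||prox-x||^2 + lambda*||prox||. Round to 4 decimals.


Step 1: Compute ||x||.
||x|| = 12.1411
Step 2: Compute scaling factor.
scale = max(0, 1 - 1.66/12.1411) = 0.8633
Step 3: prox(x) = [6.45, 3.1581, 6.8556, 3.358]
||prox(x)|| = 10.4811
Step 4: Proximal objective.
0.5*||prox-x||^2 = 1.3778
lambda*||prox|| = 17.3986
Total = 18.7763


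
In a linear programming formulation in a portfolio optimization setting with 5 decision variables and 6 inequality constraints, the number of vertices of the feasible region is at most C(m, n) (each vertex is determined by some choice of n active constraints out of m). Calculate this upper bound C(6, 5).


Each vertex corresponds to some choice of n active constraints out of m, so the number of vertices is at most C(m, n) = m! / (n!(m-n)!).
m = 6, n = 5
Numerator: 6 * 5 * 4 * 3 * 2
Denominator: 5! = 120
C(6, 5) = 6


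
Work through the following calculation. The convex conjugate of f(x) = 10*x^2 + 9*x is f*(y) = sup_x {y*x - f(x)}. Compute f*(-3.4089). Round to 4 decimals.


f*(y) = sup_x {y*x - a*x^2 - b*x} = sup_x {(y-b)*x - a*x^2}
FOC: (y - b) - 2a*x = 0 => x* = (y - b)/(2a)
x* = (-3.4089 - 9)/(2*10) = -0.6204
f*(-3.4089) = (y-b)^2/(4a) = (-3.4089 - 9)^2/(4*10)
= 153.9808/40 = 3.8495


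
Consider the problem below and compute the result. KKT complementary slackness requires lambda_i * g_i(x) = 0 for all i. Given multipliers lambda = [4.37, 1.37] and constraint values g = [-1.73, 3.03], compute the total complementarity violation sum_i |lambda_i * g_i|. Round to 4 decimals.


KKT complementary slackness check:
lambda_1 * g_1 = 4.37 * -1.73 = -7.5601
lambda_2 * g_2 = 1.37 * 3.03 = 4.1511
Total violation = 7.5601 + 4.1511 = 11.7112


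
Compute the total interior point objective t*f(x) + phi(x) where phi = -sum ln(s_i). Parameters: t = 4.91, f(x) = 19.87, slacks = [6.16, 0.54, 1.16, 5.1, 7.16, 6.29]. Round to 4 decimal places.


Step 1: Compute log-barrier.
ln values: [1.8181, -0.6162, 0.1484, 1.6292, 1.9685, 1.839]
phi = -(1.8181 - 0.6162 + 0.1484 + 1.6292 + 1.9685 + 1.839) = -6.787
Step 2: Compute augmented objective.
t*f(x) = 4.91*19.87 = 97.5617
Total = 97.5617 - 6.787 = 90.7747


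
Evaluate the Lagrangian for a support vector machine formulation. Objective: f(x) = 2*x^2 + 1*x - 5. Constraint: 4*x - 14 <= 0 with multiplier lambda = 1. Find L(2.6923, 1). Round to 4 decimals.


Step 1: Evaluate f(x).
f(2.6923) = 2*2.6923^2 + 1*2.6923 - 5 = 12.1893
Step 2: Evaluate g(x).
g(2.6923) = 4*2.6923 - 14 = -3.2308
Step 3: Compute Lagrangian.
L = 12.1893 + 1*-3.2308 = 8.9585


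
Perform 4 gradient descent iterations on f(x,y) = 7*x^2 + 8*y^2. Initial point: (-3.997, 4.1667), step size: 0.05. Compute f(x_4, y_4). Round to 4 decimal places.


Gradient descent on f(x,y) = 7*x^2 + 8*y^2.
Starting point: (-3.997, 4.1667), alpha = 0.05
Step 1: grad_x = 2*7*-3.997 = -55.958, grad_y = 2*8*4.1667 = 66.6672
  x_1 = -3.997 - 0.05*-55.958 = -1.1991
  y_1 = 4.1667 - 0.05*66.6672 = 0.8333
Step 2: grad_x = 2*7*-1.1991 = -16.7874, grad_y = 2*8*0.8333 = 13.3334
  x_2 = -1.1991 - 0.05*-16.7874 = -0.3597
  y_2 = 0.8333 - 0.05*13.3334 = 0.1667
Step 3: grad_x = 2*7*-0.3597 = -5.0362, grad_y = 2*8*0.1667 = 2.6667
  x_3 = -0.3597 - 0.05*-5.0362 = -0.1079
  y_3 = 0.1667 - 0.05*2.6667 = 0.0333
Step 4: grad_x = 2*7*-0.1079 = -1.5109, grad_y = 2*8*0.0333 = 0.5333
  x_4 = -0.1079 - 0.05*-1.5109 = -0.0324
  y_4 = 0.0333 - 0.05*0.5333 = 0.0067
f(-0.0324, 0.0067) = 7*(-0.0324)^2 + 8*0.0067^2 = 0.0077


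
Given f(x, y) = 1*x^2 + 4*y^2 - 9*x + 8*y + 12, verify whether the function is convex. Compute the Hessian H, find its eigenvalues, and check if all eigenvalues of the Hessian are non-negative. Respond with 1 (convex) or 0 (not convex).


The Hessian of f(x,y) = 1*x^2 + 4*y^2 - 9*x + 8*y + 12 is:
H = [[2, 0], [0, 8]]
Trace = 2 + 8 = 10
Determinant = 2*8 - (0)^2 = 16
Discriminant = (10)^2 - 4*16 = 36.0
Eigenvalues: lambda_1 = 2.0, lambda_2 = 8.0
The function is convex.

1


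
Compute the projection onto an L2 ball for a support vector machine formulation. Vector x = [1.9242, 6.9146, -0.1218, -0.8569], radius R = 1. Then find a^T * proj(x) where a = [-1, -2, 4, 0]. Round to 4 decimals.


Step 1: Compute ||x|| (intermediates to 6 decimals).
||x|| = sqrt(1.9242^2 + 6.9146^2 + (-0.1218)^2 + (-0.8569)^2) = 7.22934
Step 2: Project.
Since ||x|| > R, scale = R/||x|| = 1/7.22934 = 0.138325, proj(x) = scale * x
proj(x) = [0.266165, 0.956462, -0.016848, -0.118531]
Step 3: Dot product.
a^T * proj(x) = -1*0.266165 - 2*0.956462 + 4*(-0.016848) + 0*(-0.118531) = -2.2465


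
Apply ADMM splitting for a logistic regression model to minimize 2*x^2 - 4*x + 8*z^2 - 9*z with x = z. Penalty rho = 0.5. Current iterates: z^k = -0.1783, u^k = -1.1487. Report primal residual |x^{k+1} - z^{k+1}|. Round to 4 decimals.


ADMM iteration with rho = 0.5, z^k = -0.1783, u^k = -1.1487
Step 1: x-update.
Minimize 2*x^2 - 4*x + (0.5/2)*(x + 0.1783 - 1.1487)^2
FOC: (2*2 + 0.5)*x = 4 + 0.5*(-0.1783 + 1.1487)
x^{k+1} = 0.9967
Step 2: z-update.
Minimize 8*z^2 - 9*z + (0.5/2)*(0.9967 - z - 1.1487)^2
FOC: (2*8 + 0.5)*z = 9 + 0.5*(0.9967 - 1.1487)
z^{k+1} = 0.5408
Step 3: u-update.
u^{k+1} = -1.1487 + 0.9967 - 0.5408 = -0.6928
Step 4: Primal residual = |0.9967 - 0.5408| = 0.4559


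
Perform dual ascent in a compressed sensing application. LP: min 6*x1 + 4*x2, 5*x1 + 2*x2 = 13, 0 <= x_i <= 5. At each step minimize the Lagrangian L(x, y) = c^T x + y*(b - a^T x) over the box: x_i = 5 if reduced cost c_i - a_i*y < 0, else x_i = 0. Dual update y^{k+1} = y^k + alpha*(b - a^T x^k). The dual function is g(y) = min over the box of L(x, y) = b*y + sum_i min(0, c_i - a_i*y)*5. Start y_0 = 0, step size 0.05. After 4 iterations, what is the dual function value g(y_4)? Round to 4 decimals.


Dual ascent for LP: min 6*x1 + 4*x2, 5*x1 + 2*x2 = 13, 0 <= x_i <= 5
Step 1: y^k = 0.0, reduced costs: (6.0, 4.0)
  x^k = (0.0, 0.0), subgradient = b - a^T x = 13.0
  y^{k+1} = 0.0 + 0.05*13.0 = 0.65
Step 2: y^k = 0.65, reduced costs: (2.75, 2.7)
  x^k = (0.0, 0.0), subgradient = b - a^T x = 13.0
  y^{k+1} = 0.65 + 0.05*13.0 = 1.3
Step 3: y^k = 1.3, reduced costs: (-0.5, 1.4)
  x^k = (5.0, 0.0), subgradient = b - a^T x = -12.0
  y^{k+1} = 1.3 + 0.05*-12.0 = 0.7
Step 4: y^k = 0.7, reduced costs: (2.5, 2.6)
  x^k = (0.0, 0.0), subgradient = b - a^T x = 13.0
  y^{k+1} = 0.7 + 0.05*13.0 = 1.35
Dual objective at y_4 = 1.35: reduced costs (-0.75, 1.3), box minimizer x = (5.0, 0.0)
g(y_4) = b*y + (c1 - a1*y)*x1 + (c2 - a2*y)*x2 = 13*1.35 + (-0.75)*5.0 + 1.3*0.0 = 17.55 - 3.75 + 0.0 = 13.8


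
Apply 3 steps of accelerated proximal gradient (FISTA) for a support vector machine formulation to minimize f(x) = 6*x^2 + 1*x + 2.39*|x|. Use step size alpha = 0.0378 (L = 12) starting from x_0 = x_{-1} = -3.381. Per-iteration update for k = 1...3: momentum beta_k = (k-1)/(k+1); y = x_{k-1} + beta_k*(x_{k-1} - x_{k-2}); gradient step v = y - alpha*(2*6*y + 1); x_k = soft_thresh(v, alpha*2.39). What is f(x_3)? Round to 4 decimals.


FISTA on f(x) = 6*x^2 + 1*x + 2.39*|x|
L = 12, alpha = 0.0378
Iteration 1: beta = 0.0, y = -3.381 + 0.0*(-3.381 + 3.381) = -3.381
  grad(y) = -39.572, v = y - alpha*grad = -1.8852
  prox(v) = soft_thresh(-1.8852, 0.0903) = -1.7948
Iteration 2: beta = 0.3333, y = -1.7948 + 0.3333*(-1.7948 + 3.381) = -1.2661
  grad(y) = -14.1934, v = y - alpha*grad = -0.7296
  prox(v) = soft_thresh(-0.7296, 0.0903) = -0.6393
Iteration 3: beta = 0.5, y = -0.6393 + 0.5*(-0.6393 + 1.7948) = -0.0615
  grad(y) = 0.2623, v = y - alpha*grad = -0.0714
  prox(v) = soft_thresh(-0.0714, 0.0903) = 0.0
f(x_3) = 6*0.0^2 + 1*0.0 + 2.39*|0.0| = 0.0


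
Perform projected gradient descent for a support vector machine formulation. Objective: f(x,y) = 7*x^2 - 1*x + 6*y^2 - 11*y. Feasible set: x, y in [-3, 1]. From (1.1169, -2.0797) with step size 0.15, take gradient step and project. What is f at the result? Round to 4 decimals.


Step 1: Compute gradient at (1.1169, -2.0797).
grad_x = 2*7*1.1169 - 1 = 14.6366
grad_y = 2*6*-2.0797 - 11 = -35.9564
Step 2: Gradient step.
x_raw = 1.1169 - 0.15*14.6366 = -1.0786
y_raw = -2.0797 - 0.15*-35.9564 = 3.3138
Step 3: Project onto [-3, 1].
x_proj = clip(-1.0786) = -1.0786
y_proj = clip(3.3138) = 1.0
Step 4: Evaluate f.
f(-1.0786, 1.0) = 4.2221


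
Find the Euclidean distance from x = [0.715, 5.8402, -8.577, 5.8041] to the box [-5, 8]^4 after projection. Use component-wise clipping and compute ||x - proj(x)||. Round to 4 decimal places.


Project each component onto [-5, 8].
clip(0.715) = 0.715, clip(5.8402) = 5.8402, clip(-8.577) = -5.0, clip(5.8041) = 5.8041
Projection = [0.715, 5.8402, -5.0, 5.8041]
Squared diffs: [0.0, 0.0, 12.7949, 0.0]
Distance = sqrt(12.7949) = 3.577


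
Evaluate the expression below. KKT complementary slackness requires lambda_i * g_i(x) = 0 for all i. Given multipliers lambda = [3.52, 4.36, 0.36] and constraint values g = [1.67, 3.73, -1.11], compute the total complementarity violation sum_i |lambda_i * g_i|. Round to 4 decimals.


KKT complementary slackness check:
lambda_1 * g_1 = 3.52 * 1.67 = 5.8784
lambda_2 * g_2 = 4.36 * 3.73 = 16.2628
lambda_3 * g_3 = 0.36 * -1.11 = -0.3996
Total violation = 5.8784 + 16.2628 + 0.3996 = 22.5408


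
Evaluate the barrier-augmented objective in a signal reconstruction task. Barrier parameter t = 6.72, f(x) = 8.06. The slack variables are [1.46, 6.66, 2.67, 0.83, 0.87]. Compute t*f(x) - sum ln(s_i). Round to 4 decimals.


Step 1: Compute log-barrier.
ln values: [0.3784, 1.8961, 0.9821, -0.1863, -0.1393]
phi = -(0.3784 + 1.8961 + 0.9821 - 0.1863 - 0.1393) = -2.931
Step 2: Compute augmented objective.
t*f(x) = 6.72*8.06 = 54.1632
Total = 54.1632 - 2.931 = 51.2322


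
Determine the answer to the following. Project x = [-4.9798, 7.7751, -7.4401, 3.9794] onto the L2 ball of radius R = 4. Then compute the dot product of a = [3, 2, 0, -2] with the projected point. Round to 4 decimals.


Step 1: Compute ||x|| (intermediates to 6 decimals).
||x|| = sqrt((-4.9798)^2 + 7.7751^2 + (-7.4401)^2 + 3.9794^2) = 12.50765
Step 2: Project.
Since ||x|| > R, scale = R/||x|| = 4/12.50765 = 0.319804, proj(x) = scale * x
proj(x) = [-1.59256, 2.486508, -2.379374, 1.272628]
Step 3: Dot product.
a^T * proj(x) = 3*(-1.59256) + 2*2.486508 + 0*(-2.379374) - 2*1.272628 = -2.3499


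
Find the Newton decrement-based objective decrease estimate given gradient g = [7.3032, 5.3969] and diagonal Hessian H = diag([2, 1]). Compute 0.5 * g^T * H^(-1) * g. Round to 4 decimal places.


Step 1: H is diagonal, so H^(-1) * g = [3.6516, 5.3969].
Step 2: g^T H^(-1) g = sum_i g_i^2 / H_ii
  = (7.3032)^2/2 + (5.3969)^2/1
  = 26.6684 + 29.1265 = 55.7949
Step 3: Objective decrease = 0.5 * g^T H^(-1) g = 27.8974


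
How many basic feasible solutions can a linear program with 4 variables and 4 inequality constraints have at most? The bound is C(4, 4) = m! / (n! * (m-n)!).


Each vertex corresponds to some choice of n active constraints out of m, so the number of vertices is at most C(m, n) = m! / (n!(m-n)!).
m = 4, n = 4
Numerator: 4 * 3 * 2 * 1
Denominator: 4! = 24
C(4, 4) = 1


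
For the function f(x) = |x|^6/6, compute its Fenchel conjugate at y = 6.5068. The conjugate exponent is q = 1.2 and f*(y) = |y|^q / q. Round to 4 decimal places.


The conjugate exponent q satisfies 1/p + 1/q = 1.
p = 6, so q = 6/(6 - 1) = 1.2
|y|^q = 6.5068^1.2 = 9.4633
f*(6.5068) = 9.4633 / 1.2 = 7.8861


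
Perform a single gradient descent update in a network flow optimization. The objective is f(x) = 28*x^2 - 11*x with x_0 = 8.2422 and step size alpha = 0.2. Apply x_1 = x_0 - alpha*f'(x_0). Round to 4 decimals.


We compute the gradient at x_0 and apply the update.
f'(x) = 56*x - 11
f'(8.2422) = 56*8.2422 - 11 = 450.5632
x_1 = 8.2422 - 0.2*450.5632 = -81.8704


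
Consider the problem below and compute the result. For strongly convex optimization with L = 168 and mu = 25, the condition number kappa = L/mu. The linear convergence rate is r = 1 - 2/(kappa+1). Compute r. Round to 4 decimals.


Step 1: Compute the condition number.
kappa = L/mu = 168/25 = 6.72
Step 2: Compute the convergence rate.
r = 1 - 2/(kappa + 1) = 1 - 2*mu/(L + mu) = (L - mu)/(L + mu) = 143/193 = 0.7409


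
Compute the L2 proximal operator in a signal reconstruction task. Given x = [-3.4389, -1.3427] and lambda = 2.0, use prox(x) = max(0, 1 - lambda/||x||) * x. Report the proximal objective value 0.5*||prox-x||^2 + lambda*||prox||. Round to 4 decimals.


Step 1: Compute ||x||.
||x|| = 3.6917
Step 2: Compute scaling factor.
scale = max(0, 1 - 2.0/3.6917) = 0.4582
Step 3: prox(x) = [-1.5759, -0.6153]
||prox(x)|| = 1.6917
Step 4: Proximal objective.
0.5*||prox-x||^2 = 2.0
lambda*||prox|| = 3.3834
Total = 5.3835


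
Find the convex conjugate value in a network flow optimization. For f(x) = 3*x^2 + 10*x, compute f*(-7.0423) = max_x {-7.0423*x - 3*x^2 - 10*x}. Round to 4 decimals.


f*(y) = sup_x {y*x - a*x^2 - b*x} = sup_x {(y-b)*x - a*x^2}
FOC: (y - b) - 2a*x = 0 => x* = (y - b)/(2a)
x* = (-7.0423 - 10)/(2*3) = -2.8404
f*(-7.0423) = (y-b)^2/(4a) = (-7.0423 - 10)^2/(4*3)
= 290.44/12 = 24.2033


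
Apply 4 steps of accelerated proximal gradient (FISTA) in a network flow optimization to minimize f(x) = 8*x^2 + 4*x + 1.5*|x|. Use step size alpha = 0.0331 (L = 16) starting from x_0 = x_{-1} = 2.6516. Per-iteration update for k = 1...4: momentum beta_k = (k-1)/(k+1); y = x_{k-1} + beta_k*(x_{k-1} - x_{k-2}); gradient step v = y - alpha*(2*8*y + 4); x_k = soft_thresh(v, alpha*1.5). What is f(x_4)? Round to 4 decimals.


FISTA on f(x) = 8*x^2 + 4*x + 1.5*|x|
L = 16, alpha = 0.0331
Iteration 1: beta = 0.0, y = 2.6516 + 0.0*(2.6516 - 2.6516) = 2.6516
  grad(y) = 46.4256, v = y - alpha*grad = 1.1149
  prox(v) = soft_thresh(1.1149, 0.0497) = 1.0653
Iteration 2: beta = 0.3333, y = 1.0653 + 0.3333*(1.0653 - 2.6516) = 0.5365
  grad(y) = 12.5837, v = y - alpha*grad = 0.12
  prox(v) = soft_thresh(0.12, 0.0497) = 0.0703
Iteration 3: beta = 0.5, y = 0.0703 + 0.5*(0.0703 - 1.0653) = -0.4272
  grad(y) = -2.8346, v = y - alpha*grad = -0.3333
  prox(v) = soft_thresh(-0.3333, 0.0497) = -0.2837
Iteration 4: beta = 0.6, y = -0.2837 + 0.6*(-0.2837 - 0.0703) = -0.4961
  grad(y) = -3.9374, v = y - alpha*grad = -0.3658
  prox(v) = soft_thresh(-0.3658, 0.0497) = -0.3161
f(x_4) = 8*(-0.3161)^2 + 4*(-0.3161) + 1.5*|-0.3161| = 0.0091
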